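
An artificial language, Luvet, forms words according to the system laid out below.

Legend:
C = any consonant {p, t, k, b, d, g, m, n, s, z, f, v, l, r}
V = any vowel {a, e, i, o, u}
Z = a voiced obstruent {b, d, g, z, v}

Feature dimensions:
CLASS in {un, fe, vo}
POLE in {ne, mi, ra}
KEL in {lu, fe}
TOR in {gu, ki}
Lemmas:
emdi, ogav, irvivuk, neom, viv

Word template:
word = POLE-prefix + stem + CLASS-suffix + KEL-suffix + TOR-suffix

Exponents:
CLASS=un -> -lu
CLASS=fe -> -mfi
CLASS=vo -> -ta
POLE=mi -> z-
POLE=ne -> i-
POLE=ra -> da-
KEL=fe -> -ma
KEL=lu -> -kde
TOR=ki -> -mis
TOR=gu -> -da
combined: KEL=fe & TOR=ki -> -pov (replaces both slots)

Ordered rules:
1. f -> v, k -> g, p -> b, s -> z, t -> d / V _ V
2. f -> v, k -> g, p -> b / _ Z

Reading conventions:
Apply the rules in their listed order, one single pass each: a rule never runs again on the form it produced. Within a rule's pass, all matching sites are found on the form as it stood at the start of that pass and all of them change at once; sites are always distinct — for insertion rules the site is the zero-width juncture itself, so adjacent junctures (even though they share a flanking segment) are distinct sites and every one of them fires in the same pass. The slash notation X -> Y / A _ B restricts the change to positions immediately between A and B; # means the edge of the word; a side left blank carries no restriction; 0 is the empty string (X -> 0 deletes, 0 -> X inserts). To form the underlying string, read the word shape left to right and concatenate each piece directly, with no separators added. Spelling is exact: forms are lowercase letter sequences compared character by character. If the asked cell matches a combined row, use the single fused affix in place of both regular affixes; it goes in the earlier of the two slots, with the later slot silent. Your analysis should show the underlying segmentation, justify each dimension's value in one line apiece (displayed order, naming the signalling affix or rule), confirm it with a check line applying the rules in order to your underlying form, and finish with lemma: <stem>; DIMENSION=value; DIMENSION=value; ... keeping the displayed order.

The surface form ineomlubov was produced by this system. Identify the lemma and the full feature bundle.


underlying: i-neom-lu-pov
CLASS=un - signalled by the affix -lu
POLE=ne - signalled by the affix i-
KEL=fe - signalled by the combined affix row
TOR=ki - signalled by the combined affix row
check: ineomlupov -> ineomlubov -> ineomlubov
lemma: neom; CLASS=un; POLE=ne; KEL=fe; TOR=ki


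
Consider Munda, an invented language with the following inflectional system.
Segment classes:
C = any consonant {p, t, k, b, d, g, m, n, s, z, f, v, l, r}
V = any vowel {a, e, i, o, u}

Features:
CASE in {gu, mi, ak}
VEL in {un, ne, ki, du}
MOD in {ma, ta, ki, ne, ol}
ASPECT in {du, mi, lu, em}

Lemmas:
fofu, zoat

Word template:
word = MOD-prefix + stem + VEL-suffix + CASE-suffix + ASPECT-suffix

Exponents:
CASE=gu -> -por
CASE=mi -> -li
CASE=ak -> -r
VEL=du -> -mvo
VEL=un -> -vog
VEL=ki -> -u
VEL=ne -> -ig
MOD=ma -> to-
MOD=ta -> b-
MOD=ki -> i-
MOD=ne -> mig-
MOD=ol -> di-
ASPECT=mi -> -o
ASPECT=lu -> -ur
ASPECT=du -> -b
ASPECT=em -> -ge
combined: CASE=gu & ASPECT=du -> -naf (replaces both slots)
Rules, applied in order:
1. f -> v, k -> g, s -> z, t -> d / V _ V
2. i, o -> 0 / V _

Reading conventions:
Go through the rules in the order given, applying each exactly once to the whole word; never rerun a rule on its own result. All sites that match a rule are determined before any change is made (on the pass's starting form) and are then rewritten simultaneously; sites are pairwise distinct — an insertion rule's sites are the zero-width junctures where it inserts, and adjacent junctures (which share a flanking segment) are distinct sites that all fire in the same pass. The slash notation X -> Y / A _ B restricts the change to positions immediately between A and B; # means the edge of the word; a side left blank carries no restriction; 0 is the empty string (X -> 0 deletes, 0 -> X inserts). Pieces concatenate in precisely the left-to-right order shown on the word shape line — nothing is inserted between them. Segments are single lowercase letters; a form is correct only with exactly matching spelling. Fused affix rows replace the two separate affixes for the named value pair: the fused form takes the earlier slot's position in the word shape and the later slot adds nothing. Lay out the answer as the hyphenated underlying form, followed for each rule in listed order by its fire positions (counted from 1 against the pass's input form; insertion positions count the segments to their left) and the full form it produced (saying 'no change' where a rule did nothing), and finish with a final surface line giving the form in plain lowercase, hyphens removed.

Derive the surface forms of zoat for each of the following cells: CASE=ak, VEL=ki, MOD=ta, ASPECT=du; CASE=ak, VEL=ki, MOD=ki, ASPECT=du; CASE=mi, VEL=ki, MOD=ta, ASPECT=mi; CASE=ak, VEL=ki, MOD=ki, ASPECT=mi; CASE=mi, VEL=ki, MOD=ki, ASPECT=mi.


cell CASE=ak, VEL=ki, MOD=ta, ASPECT=du:
underlying: b-zoat-u-r-b
1. f -> v, k -> g, s -> z, t -> d / V _ V: fires at position(s) 5: bzoadurb
2. i, o -> 0 / V _: no change
surface: bzoadurb

cell CASE=ak, VEL=ki, MOD=ki, ASPECT=du:
underlying: i-zoat-u-r-b
1. f -> v, k -> g, s -> z, t -> d / V _ V: fires at position(s) 5: izoadurb
2. i, o -> 0 / V _: no change
surface: izoadurb

cell CASE=mi, VEL=ki, MOD=ta, ASPECT=mi:
underlying: b-zoat-u-li-o
1. f -> v, k -> g, s -> z, t -> d / V _ V: fires at position(s) 5: bzoadulio
2. i, o -> 0 / V _: fires at position(s) 9: bzoaduli
surface: bzoaduli

cell CASE=ak, VEL=ki, MOD=ki, ASPECT=mi:
underlying: i-zoat-u-r-o
1. f -> v, k -> g, s -> z, t -> d / V _ V: fires at position(s) 5: izoaduro
2. i, o -> 0 / V _: no change
surface: izoaduro

cell CASE=mi, VEL=ki, MOD=ki, ASPECT=mi:
underlying: i-zoat-u-li-o
1. f -> v, k -> g, s -> z, t -> d / V _ V: fires at position(s) 5: izoadulio
2. i, o -> 0 / V _: fires at position(s) 9: izoaduli
surface: izoaduli


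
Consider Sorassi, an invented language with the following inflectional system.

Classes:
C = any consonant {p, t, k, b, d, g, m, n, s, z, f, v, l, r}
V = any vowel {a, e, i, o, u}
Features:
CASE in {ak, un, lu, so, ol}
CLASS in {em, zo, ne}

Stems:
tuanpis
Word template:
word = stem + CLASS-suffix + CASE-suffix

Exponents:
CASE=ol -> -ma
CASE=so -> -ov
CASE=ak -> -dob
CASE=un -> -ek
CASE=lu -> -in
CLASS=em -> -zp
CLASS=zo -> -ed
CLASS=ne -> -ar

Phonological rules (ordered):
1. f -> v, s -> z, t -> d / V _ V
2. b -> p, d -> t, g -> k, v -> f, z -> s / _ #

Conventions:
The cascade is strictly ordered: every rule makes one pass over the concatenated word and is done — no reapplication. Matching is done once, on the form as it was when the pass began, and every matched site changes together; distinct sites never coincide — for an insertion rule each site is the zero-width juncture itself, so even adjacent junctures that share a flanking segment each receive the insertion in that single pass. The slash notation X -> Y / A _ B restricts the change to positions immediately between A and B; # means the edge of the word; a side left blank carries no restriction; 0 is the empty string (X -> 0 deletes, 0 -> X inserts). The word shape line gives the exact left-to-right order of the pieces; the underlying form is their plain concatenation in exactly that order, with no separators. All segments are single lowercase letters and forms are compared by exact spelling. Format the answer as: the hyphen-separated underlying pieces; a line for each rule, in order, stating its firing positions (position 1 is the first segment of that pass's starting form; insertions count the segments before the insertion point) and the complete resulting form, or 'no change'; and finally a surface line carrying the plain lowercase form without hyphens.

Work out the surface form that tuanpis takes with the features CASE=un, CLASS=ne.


underlying: tuanpis-ar-ek
1. f -> v, s -> z, t -> d / V _ V: fires at position(s) 7: tuanpizarek
2. b -> p, d -> t, g -> k, v -> f, z -> s / _ #: no change
surface: tuanpizarek


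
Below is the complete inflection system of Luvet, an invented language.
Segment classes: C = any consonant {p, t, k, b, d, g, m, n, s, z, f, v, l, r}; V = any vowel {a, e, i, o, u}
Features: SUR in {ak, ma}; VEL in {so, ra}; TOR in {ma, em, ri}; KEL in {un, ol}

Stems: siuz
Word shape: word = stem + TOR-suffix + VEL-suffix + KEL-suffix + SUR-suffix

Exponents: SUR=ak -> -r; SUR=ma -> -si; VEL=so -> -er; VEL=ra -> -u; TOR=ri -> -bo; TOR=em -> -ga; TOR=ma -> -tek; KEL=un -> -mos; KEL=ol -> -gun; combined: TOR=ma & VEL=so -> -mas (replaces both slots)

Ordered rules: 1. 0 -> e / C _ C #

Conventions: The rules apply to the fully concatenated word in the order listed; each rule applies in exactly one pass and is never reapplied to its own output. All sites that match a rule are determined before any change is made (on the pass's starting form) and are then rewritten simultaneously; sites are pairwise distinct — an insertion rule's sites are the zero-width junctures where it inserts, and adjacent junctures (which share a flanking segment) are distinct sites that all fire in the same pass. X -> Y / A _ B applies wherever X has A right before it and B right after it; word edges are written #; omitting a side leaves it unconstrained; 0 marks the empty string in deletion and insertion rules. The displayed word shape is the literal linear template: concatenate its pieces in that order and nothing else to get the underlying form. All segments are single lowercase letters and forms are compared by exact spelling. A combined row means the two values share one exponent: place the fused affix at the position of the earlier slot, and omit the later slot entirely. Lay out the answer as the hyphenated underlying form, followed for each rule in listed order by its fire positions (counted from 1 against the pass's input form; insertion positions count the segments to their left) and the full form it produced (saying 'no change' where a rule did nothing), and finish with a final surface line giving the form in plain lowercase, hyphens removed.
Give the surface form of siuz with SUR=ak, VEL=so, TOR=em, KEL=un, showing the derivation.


underlying: siuz-ga-er-mos-r
1. 0 -> e / C _ C #: inserts after position(s) 11: siuzgaermoser
surface: siuzgaermoser


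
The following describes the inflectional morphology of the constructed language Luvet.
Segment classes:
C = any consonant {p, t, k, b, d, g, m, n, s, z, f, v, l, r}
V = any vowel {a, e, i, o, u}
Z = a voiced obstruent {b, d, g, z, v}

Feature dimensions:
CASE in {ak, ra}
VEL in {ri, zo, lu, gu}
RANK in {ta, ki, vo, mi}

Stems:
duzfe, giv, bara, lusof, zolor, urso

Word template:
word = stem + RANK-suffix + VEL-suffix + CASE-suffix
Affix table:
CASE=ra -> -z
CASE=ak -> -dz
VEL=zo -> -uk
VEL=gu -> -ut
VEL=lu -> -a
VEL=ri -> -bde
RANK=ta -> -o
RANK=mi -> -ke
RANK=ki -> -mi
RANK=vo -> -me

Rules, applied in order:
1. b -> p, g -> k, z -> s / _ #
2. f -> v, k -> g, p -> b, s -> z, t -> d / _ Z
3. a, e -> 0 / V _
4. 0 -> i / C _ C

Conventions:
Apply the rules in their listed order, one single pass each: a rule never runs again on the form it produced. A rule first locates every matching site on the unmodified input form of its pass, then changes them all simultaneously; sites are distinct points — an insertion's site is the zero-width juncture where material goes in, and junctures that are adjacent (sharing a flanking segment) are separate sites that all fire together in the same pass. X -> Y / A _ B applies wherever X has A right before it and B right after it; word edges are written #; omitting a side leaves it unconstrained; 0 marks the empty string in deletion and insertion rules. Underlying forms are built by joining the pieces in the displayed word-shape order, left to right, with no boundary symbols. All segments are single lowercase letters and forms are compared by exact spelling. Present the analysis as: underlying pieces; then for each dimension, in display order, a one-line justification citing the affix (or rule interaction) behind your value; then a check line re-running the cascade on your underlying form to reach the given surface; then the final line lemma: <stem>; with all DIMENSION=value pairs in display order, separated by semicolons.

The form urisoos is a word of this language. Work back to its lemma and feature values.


underlying: urso-o-a-z
CASE=ra - signalled by the affix -z
VEL=lu - signalled by the affix -a
RANK=ta - signalled by the affix -o
check: ursooaz -> ursooas -> ursooas -> ursoos -> urisoos
lemma: urso; CASE=ra; VEL=lu; RANK=ta


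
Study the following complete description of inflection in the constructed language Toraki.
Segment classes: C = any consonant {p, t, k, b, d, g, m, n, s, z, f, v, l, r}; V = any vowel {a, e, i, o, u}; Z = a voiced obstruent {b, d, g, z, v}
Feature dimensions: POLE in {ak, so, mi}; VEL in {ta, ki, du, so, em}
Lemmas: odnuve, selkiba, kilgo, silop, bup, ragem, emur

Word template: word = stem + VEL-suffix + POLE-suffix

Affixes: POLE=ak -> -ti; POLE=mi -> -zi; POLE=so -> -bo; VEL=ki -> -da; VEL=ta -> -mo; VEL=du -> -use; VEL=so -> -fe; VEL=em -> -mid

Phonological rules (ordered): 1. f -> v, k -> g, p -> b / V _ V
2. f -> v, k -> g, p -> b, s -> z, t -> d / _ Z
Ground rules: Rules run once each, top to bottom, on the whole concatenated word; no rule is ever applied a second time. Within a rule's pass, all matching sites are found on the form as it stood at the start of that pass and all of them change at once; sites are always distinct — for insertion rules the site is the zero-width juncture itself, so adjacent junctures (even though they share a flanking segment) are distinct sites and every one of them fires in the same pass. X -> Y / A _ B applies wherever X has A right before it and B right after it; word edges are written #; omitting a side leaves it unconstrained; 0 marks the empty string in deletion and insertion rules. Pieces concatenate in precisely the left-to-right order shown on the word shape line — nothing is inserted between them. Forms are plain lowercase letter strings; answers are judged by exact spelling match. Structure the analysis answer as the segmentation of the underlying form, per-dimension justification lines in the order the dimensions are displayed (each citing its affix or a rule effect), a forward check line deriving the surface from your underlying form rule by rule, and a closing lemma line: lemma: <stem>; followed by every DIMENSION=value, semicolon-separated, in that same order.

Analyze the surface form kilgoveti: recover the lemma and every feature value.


underlying: kilgo-fe-ti
POLE=ak - signalled by the affix -ti
VEL=so - signalled by the affix -fe
check: kilgofeti -> kilgoveti -> kilgoveti
lemma: kilgo; POLE=ak; VEL=so


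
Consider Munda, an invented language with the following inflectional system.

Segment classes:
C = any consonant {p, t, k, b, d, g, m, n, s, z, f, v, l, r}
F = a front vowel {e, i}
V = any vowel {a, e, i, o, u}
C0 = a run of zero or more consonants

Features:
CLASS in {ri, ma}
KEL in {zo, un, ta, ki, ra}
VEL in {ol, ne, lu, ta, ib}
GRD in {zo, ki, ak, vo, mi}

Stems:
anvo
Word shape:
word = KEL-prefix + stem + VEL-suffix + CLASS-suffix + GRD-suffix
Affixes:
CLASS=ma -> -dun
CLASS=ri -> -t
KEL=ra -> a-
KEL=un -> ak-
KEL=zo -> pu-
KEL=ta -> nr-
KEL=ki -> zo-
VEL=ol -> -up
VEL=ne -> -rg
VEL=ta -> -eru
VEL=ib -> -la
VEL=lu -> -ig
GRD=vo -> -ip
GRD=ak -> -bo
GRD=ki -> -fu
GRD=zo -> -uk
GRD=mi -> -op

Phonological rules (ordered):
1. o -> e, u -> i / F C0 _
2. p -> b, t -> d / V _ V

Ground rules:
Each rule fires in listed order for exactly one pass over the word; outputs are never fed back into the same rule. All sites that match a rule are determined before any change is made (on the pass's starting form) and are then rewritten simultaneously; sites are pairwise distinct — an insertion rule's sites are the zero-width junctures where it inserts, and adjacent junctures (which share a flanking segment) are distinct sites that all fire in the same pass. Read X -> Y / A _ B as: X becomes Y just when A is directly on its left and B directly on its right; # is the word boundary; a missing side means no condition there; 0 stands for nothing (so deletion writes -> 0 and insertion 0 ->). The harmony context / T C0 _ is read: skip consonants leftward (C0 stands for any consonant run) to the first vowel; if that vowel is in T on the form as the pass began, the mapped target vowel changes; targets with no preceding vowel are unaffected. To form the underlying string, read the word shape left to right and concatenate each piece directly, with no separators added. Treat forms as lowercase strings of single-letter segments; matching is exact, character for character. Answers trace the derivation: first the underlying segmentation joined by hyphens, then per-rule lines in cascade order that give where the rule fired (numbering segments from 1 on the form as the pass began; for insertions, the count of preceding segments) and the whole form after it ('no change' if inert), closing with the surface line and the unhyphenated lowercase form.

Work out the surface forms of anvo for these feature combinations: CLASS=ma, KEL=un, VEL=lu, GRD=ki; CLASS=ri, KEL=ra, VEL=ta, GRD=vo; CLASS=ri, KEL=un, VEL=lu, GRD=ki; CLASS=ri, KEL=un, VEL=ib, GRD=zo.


cell CLASS=ma, KEL=un, VEL=lu, GRD=ki:
underlying: ak-anvo-ig-dun-fu
1. o -> e, u -> i / F C0 _: fires at position(s) 10: akanvoigdinfu
2. p -> b, t -> d / V _ V: no change
surface: akanvoigdinfu

cell CLASS=ri, KEL=ra, VEL=ta, GRD=vo:
underlying: a-anvo-eru-t-ip
1. o -> e, u -> i / F C0 _: fires at position(s) 8: aanvoeritip
2. p -> b, t -> d / V _ V: fires at position(s) 9: aanvoeridip
surface: aanvoeridip

cell CLASS=ri, KEL=un, VEL=lu, GRD=ki:
underlying: ak-anvo-ig-t-fu
1. o -> e, u -> i / F C0 _: fires at position(s) 11: akanvoigtfi
2. p -> b, t -> d / V _ V: no change
surface: akanvoigtfi

cell CLASS=ri, KEL=un, VEL=ib, GRD=zo:
underlying: ak-anvo-la-t-uk
1. o -> e, u -> i / F C0 _: no change
2. p -> b, t -> d / V _ V: fires at position(s) 9: akanvoladuk
surface: akanvoladuk


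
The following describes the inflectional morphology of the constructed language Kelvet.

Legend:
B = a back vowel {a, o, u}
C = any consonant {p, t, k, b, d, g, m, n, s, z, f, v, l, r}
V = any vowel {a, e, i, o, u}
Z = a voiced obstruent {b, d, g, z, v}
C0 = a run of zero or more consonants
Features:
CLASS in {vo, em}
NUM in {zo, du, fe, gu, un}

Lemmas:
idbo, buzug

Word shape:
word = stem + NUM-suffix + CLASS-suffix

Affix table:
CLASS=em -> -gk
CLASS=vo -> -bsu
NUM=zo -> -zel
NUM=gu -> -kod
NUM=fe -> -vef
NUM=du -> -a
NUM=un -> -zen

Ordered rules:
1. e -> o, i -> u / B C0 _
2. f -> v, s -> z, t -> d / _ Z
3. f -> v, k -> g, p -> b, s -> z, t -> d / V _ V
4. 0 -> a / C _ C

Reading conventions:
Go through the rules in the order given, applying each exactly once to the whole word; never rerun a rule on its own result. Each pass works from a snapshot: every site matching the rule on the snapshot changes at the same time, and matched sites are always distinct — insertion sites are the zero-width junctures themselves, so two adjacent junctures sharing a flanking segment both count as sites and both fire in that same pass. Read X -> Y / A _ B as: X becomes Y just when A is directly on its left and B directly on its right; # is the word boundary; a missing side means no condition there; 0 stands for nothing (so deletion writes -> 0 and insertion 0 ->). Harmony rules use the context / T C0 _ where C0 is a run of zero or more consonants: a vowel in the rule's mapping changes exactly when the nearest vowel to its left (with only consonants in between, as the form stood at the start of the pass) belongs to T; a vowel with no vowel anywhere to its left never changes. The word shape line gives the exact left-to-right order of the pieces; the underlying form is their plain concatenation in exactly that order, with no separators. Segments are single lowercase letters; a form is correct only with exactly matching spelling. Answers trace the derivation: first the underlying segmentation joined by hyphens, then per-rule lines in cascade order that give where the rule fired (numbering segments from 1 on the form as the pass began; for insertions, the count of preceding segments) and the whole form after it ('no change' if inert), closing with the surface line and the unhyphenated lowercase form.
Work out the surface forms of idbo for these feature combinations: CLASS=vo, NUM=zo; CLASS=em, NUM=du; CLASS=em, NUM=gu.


cell CLASS=vo, NUM=zo:
underlying: idbo-zel-bsu
1. e -> o, i -> u / B C0 _: fires at position(s) 6: idbozolbsu
2. f -> v, s -> z, t -> d / _ Z: no change
3. f -> v, k -> g, p -> b, s -> z, t -> d / V _ V: no change
4. 0 -> a / C _ C: inserts after position(s) 2, 7, 8: idabozolabasu
surface: idabozolabasu

cell CLASS=em, NUM=du:
underlying: idbo-a-gk
1. e -> o, i -> u / B C0 _: no change
2. f -> v, s -> z, t -> d / _ Z: no change
3. f -> v, k -> g, p -> b, s -> z, t -> d / V _ V: no change
4. 0 -> a / C _ C: inserts after position(s) 2, 6: idaboagak
surface: idaboagak

cell CLASS=em, NUM=gu:
underlying: idbo-kod-gk
1. e -> o, i -> u / B C0 _: no change
2. f -> v, s -> z, t -> d / _ Z: no change
3. f -> v, k -> g, p -> b, s -> z, t -> d / V _ V: fires at position(s) 5: idbogodgk
4. 0 -> a / C _ C: inserts after position(s) 2, 7, 8: idabogodagak
surface: idabogodagak


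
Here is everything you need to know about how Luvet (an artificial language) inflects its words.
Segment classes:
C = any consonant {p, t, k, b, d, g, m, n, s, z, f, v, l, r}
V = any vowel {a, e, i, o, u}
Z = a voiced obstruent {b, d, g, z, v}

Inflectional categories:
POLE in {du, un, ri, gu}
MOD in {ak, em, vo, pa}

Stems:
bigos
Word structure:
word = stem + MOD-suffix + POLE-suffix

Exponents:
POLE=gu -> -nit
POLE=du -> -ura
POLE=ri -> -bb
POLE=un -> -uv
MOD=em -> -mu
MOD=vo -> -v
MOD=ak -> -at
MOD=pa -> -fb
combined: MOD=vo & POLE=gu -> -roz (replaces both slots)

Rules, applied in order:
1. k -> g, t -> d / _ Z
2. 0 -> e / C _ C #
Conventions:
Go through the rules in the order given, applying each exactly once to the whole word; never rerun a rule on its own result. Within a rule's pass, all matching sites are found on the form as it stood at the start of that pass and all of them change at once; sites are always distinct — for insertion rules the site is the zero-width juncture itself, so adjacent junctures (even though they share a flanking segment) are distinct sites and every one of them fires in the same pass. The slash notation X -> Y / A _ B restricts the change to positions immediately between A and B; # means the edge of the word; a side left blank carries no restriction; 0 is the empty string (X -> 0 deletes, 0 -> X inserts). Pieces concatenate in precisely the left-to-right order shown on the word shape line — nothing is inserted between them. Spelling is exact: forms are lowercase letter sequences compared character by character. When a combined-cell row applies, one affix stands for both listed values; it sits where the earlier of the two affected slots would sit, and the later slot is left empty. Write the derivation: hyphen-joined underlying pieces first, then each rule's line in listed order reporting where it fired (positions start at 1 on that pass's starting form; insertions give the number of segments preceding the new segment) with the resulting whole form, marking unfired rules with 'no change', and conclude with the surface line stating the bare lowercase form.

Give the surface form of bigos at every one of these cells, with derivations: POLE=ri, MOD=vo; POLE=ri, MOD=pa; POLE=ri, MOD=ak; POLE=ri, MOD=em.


cell POLE=ri, MOD=vo:
underlying: bigos-v-bb
1. k -> g, t -> d / _ Z: no change
2. 0 -> e / C _ C #: inserts after position(s) 7: bigosvbeb
surface: bigosvbeb

cell POLE=ri, MOD=pa:
underlying: bigos-fb-bb
1. k -> g, t -> d / _ Z: no change
2. 0 -> e / C _ C #: inserts after position(s) 8: bigosfbbeb
surface: bigosfbbeb

cell POLE=ri, MOD=ak:
underlying: bigos-at-bb
1. k -> g, t -> d / _ Z: fires at position(s) 7: bigosadbb
2. 0 -> e / C _ C #: inserts after position(s) 8: bigosadbeb
surface: bigosadbeb

cell POLE=ri, MOD=em:
underlying: bigos-mu-bb
1. k -> g, t -> d / _ Z: no change
2. 0 -> e / C _ C #: inserts after position(s) 8: bigosmubeb
surface: bigosmubeb


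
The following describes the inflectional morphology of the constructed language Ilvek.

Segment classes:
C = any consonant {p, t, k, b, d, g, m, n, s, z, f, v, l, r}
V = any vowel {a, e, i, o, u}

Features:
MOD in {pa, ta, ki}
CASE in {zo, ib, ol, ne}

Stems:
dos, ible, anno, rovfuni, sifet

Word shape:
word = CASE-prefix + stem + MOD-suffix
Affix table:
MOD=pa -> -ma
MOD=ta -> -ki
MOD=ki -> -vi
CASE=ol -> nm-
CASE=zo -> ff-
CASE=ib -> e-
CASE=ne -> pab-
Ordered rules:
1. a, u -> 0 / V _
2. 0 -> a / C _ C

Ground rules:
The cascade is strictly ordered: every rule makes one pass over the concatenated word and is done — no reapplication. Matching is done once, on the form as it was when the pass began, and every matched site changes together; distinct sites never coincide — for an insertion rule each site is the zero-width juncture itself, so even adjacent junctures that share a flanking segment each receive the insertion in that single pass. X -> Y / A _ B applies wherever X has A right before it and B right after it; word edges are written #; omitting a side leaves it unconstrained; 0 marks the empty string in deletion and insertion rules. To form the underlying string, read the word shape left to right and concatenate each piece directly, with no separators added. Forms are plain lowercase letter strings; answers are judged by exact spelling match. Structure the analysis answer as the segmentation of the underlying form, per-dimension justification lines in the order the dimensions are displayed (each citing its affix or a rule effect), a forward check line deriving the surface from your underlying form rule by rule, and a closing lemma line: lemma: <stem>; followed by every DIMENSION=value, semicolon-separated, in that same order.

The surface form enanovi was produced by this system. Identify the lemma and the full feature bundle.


underlying: e-anno-vi
MOD=ki - signalled by the affix -vi
CASE=ib - signalled by the affix e-
check: eannovi -> ennovi -> enanovi
lemma: anno; MOD=ki; CASE=ib


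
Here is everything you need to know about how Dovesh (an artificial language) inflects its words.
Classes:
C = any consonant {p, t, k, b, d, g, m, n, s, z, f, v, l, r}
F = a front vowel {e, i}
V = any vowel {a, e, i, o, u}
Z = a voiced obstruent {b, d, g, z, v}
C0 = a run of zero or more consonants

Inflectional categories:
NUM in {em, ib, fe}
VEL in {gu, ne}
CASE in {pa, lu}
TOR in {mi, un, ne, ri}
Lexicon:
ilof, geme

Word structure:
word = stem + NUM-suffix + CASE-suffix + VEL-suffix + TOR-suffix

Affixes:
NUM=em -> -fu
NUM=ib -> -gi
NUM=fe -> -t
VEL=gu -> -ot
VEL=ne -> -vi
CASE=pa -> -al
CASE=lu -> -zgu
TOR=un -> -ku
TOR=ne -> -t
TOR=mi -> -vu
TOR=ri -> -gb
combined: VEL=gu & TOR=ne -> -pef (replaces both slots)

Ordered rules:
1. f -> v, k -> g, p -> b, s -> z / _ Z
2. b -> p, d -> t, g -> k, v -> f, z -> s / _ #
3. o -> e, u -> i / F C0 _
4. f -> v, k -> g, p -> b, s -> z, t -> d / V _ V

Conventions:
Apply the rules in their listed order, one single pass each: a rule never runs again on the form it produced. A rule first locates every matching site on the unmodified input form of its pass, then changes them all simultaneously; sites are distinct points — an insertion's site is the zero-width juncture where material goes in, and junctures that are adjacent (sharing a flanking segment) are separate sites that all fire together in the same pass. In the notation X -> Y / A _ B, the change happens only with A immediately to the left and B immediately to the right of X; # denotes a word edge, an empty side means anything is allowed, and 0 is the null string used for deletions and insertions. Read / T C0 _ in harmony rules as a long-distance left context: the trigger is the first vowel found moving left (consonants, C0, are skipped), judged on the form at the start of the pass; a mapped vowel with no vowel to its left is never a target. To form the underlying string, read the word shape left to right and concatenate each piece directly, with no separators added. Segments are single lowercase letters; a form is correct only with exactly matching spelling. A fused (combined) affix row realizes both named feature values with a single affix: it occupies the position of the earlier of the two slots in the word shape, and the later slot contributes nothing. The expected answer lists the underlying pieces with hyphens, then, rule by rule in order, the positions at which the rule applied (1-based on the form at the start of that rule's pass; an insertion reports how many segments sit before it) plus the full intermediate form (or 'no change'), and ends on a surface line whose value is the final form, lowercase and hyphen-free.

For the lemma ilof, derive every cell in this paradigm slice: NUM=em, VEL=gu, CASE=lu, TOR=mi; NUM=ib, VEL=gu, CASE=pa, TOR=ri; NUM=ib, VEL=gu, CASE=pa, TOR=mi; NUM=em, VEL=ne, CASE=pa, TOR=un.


cell NUM=em, VEL=gu, CASE=lu, TOR=mi:
underlying: ilof-fu-zgu-ot-vu
1. f -> v, k -> g, p -> b, s -> z / _ Z: no change
2. b -> p, d -> t, g -> k, v -> f, z -> s / _ #: no change
3. o -> e, u -> i / F C0 _: fires at position(s) 3: ileffuzguotvu
4. f -> v, k -> g, p -> b, s -> z, t -> d / V _ V: no change
surface: ileffuzguotvu

cell NUM=ib, VEL=gu, CASE=pa, TOR=ri:
underlying: ilof-gi-al-ot-gb
1. f -> v, k -> g, p -> b, s -> z / _ Z: fires at position(s) 4: ilovgialotgb
2. b -> p, d -> t, g -> k, v -> f, z -> s / _ #: fires at position(s) 12: ilovgialotgp
3. o -> e, u -> i / F C0 _: fires at position(s) 3: ilevgialotgp
4. f -> v, k -> g, p -> b, s -> z, t -> d / V _ V: no change
surface: ilevgialotgp

cell NUM=ib, VEL=gu, CASE=pa, TOR=mi:
underlying: ilof-gi-al-ot-vu
1. f -> v, k -> g, p -> b, s -> z / _ Z: fires at position(s) 4: ilovgialotvu
2. b -> p, d -> t, g -> k, v -> f, z -> s / _ #: no change
3. o -> e, u -> i / F C0 _: fires at position(s) 3: ilevgialotvu
4. f -> v, k -> g, p -> b, s -> z, t -> d / V _ V: no change
surface: ilevgialotvu

cell NUM=em, VEL=ne, CASE=pa, TOR=un:
underlying: ilof-fu-al-vi-ku
1. f -> v, k -> g, p -> b, s -> z / _ Z: no change
2. b -> p, d -> t, g -> k, v -> f, z -> s / _ #: no change
3. o -> e, u -> i / F C0 _: fires at position(s) 3, 12: ileffualviki
4. f -> v, k -> g, p -> b, s -> z, t -> d / V _ V: fires at position(s) 11: ileffualvigi
surface: ileffualvigi


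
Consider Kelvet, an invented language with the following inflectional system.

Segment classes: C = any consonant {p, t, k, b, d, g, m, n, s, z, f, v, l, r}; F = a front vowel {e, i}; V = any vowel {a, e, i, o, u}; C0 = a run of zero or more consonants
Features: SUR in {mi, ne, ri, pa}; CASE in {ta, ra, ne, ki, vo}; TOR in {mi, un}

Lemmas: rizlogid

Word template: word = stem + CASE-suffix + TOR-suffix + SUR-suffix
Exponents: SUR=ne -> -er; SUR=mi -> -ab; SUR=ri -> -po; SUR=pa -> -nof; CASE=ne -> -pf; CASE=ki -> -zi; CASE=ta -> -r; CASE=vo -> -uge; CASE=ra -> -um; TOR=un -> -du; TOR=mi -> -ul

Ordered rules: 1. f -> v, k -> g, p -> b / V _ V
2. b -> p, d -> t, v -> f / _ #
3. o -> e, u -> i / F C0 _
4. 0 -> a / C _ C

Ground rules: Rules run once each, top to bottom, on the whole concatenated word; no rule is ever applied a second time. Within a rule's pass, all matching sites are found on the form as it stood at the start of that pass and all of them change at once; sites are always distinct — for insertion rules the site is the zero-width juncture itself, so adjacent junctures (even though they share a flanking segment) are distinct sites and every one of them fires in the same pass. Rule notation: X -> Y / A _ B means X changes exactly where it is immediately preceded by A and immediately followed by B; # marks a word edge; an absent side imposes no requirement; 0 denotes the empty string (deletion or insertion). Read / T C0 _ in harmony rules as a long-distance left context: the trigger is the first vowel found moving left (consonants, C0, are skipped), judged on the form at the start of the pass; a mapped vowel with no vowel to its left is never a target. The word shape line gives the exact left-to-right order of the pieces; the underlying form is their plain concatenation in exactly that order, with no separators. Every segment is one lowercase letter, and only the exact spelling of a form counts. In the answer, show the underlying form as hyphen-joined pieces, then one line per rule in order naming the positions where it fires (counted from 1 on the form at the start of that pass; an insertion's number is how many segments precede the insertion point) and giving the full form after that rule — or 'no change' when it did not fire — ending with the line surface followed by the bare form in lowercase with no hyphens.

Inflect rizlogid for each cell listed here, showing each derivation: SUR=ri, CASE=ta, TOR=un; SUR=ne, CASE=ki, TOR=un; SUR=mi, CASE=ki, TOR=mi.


cell SUR=ri, CASE=ta, TOR=un:
underlying: rizlogid-r-du-po
1. f -> v, k -> g, p -> b / V _ V: fires at position(s) 12: rizlogidrdubo
2. b -> p, d -> t, v -> f / _ #: no change
3. o -> e, u -> i / F C0 _: fires at position(s) 5, 11: rizlegidrdibo
4. 0 -> a / C _ C: inserts after position(s) 3, 8, 9: rizalegidaradibo
surface: rizalegidaradibo

cell SUR=ne, CASE=ki, TOR=un:
underlying: rizlogid-zi-du-er
1. f -> v, k -> g, p -> b / V _ V: no change
2. b -> p, d -> t, v -> f / _ #: no change
3. o -> e, u -> i / F C0 _: fires at position(s) 5, 12: rizlegidzidier
4. 0 -> a / C _ C: inserts after position(s) 3, 8: rizalegidazidier
surface: rizalegidazidier

cell SUR=mi, CASE=ki, TOR=mi:
underlying: rizlogid-zi-ul-ab
1. f -> v, k -> g, p -> b / V _ V: no change
2. b -> p, d -> t, v -> f / _ #: fires at position(s) 14: rizlogidziulap
3. o -> e, u -> i / F C0 _: fires at position(s) 5, 11: rizlegidziilap
4. 0 -> a / C _ C: inserts after position(s) 3, 8: rizalegidaziilap
surface: rizalegidaziilap


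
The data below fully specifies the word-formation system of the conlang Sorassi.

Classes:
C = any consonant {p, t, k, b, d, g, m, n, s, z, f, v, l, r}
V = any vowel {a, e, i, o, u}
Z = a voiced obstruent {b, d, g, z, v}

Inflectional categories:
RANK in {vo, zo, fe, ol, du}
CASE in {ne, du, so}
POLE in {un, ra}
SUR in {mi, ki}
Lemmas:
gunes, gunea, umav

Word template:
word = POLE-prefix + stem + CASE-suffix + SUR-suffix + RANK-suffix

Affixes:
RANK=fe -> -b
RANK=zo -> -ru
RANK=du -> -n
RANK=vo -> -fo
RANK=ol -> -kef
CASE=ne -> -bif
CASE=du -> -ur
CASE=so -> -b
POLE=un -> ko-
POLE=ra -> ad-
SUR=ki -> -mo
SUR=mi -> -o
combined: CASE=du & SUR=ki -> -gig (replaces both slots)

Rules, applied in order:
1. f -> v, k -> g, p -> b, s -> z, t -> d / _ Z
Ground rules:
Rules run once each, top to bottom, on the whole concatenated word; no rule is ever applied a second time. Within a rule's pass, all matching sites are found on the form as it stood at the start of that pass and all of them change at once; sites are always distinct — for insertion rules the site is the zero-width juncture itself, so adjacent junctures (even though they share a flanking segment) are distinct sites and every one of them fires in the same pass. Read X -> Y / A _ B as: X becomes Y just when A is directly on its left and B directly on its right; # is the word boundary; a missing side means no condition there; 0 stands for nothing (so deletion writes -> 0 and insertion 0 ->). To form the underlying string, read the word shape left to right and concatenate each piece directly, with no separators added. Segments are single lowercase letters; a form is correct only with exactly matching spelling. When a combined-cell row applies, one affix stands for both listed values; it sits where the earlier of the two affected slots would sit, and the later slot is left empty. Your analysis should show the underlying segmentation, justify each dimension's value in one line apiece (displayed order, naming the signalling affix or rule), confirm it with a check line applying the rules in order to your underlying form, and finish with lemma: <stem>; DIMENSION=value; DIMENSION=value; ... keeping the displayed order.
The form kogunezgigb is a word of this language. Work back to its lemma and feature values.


underlying: ko-gunes-gig-b
RANK=fe - signalled by the affix -b
CASE=du - signalled by the combined affix row
POLE=un - signalled by the affix ko-
SUR=ki - signalled by the combined affix row
check: kogunesgigb -> kogunezgigb
lemma: gunes; RANK=fe; CASE=du; POLE=un; SUR=ki


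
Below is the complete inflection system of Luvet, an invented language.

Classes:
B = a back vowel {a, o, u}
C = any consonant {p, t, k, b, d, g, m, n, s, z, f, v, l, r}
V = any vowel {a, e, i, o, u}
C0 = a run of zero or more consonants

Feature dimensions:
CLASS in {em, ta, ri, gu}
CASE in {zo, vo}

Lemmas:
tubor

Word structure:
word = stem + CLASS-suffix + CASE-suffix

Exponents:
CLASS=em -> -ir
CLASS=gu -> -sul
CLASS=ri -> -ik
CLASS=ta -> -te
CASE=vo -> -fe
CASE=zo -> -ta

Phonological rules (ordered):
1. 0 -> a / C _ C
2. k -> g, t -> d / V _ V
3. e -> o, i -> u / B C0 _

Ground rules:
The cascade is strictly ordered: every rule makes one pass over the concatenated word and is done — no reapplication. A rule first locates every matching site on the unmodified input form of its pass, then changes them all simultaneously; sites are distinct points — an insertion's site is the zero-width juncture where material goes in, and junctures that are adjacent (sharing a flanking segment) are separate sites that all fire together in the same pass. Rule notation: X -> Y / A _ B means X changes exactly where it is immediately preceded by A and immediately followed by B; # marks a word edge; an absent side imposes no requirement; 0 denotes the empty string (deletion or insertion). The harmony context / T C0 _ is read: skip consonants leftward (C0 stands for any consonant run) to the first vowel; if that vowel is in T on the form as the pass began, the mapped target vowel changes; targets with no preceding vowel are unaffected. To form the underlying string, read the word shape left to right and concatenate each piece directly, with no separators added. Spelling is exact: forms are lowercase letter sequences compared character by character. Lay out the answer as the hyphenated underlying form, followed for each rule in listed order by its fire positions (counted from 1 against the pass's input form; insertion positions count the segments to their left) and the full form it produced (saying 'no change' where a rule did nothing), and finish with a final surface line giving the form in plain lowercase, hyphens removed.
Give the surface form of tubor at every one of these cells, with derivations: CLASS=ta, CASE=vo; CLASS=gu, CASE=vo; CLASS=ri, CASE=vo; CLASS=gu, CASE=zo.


cell CLASS=ta, CASE=vo:
underlying: tubor-te-fe
1. 0 -> a / C _ C: inserts after position(s) 5: tuboratefe
2. k -> g, t -> d / V _ V: fires at position(s) 7: tuboradefe
3. e -> o, i -> u / B C0 _: fires at position(s) 8: tuboradofe
surface: tuboradofe

cell CLASS=gu, CASE=vo:
underlying: tubor-sul-fe
1. 0 -> a / C _ C: inserts after position(s) 5, 8: tuborasulafe
2. k -> g, t -> d / V _ V: no change
3. e -> o, i -> u / B C0 _: fires at position(s) 12: tuborasulafo
surface: tuborasulafo

cell CLASS=ri, CASE=vo:
underlying: tubor-ik-fe
1. 0 -> a / C _ C: inserts after position(s) 7: tuborikafe
2. k -> g, t -> d / V _ V: fires at position(s) 7: tuborigafe
3. e -> o, i -> u / B C0 _: fires at position(s) 6, 10: tuborugafo
surface: tuborugafo

cell CLASS=gu, CASE=zo:
underlying: tubor-sul-ta
1. 0 -> a / C _ C: inserts after position(s) 5, 8: tuborasulata
2. k -> g, t -> d / V _ V: fires at position(s) 11: tuborasulada
3. e -> o, i -> u / B C0 _: no change
surface: tuborasulada


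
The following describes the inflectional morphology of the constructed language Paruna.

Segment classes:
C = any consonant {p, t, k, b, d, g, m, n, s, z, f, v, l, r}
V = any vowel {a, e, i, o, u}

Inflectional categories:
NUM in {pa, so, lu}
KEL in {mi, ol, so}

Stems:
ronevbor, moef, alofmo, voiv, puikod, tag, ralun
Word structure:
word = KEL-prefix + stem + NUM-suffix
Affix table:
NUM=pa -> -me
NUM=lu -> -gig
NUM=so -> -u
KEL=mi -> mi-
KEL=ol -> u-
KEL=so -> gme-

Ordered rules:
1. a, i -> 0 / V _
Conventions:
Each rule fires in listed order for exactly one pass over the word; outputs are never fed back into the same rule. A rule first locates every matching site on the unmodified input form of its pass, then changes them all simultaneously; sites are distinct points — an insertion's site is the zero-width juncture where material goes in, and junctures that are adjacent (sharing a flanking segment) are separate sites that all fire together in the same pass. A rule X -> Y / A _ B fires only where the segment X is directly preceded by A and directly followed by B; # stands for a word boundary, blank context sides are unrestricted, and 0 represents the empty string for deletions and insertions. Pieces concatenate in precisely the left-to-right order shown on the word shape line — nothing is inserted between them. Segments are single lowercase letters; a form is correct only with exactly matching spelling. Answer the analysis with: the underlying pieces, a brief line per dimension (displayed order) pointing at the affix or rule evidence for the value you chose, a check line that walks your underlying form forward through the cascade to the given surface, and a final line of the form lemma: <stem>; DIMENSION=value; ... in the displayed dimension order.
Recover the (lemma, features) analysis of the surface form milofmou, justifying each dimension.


underlying: mi-alofmo-u
NUM=so - signalled by the affix -u
KEL=mi - signalled by the affix mi-
check: mialofmou -> milofmou
lemma: alofmo; NUM=so; KEL=mi
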